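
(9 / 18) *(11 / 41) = 11 / 82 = 0.13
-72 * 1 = -72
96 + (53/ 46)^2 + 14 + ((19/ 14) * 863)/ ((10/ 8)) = 77637019/ 74060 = 1048.30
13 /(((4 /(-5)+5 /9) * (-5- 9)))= 585 /154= 3.80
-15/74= -0.20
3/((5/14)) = 42/5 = 8.40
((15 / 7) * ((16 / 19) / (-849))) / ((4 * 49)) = -20 / 1844311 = -0.00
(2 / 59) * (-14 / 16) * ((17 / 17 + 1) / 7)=-1 / 118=-0.01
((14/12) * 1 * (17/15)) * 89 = 10591/90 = 117.68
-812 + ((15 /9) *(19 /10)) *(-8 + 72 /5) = -11876 /15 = -791.73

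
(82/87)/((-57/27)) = -246/551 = -0.45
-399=-399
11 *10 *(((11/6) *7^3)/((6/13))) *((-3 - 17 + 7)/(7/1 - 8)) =35070035/18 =1948335.28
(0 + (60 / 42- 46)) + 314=1886 / 7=269.43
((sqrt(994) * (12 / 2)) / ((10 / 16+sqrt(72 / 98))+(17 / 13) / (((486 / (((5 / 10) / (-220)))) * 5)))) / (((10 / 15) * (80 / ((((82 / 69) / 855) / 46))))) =3324321 * sqrt(994) / 1449436929781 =0.00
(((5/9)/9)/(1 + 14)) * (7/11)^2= 49/29403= 0.00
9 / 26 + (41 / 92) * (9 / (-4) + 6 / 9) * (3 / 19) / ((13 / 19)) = 877 / 4784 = 0.18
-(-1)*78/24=13/4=3.25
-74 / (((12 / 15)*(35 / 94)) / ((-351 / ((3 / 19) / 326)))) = 1260249822 / 7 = 180035688.86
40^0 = 1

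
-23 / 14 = -1.64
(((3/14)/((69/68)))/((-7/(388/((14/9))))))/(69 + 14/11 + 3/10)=-6530040/61242307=-0.11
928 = 928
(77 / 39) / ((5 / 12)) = 308 / 65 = 4.74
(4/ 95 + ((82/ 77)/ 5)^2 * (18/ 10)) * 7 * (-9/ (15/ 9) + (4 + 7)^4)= 18218227616/ 1436875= 12679.06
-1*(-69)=69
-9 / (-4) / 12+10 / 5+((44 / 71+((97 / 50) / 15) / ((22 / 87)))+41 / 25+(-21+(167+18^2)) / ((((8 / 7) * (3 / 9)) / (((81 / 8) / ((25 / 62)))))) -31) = 30953.42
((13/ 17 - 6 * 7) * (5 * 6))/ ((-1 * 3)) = 7010/ 17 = 412.35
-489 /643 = -0.76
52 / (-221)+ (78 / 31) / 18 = -151 / 1581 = -0.10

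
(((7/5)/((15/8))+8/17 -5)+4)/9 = 277/11475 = 0.02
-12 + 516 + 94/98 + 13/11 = 272810/539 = 506.14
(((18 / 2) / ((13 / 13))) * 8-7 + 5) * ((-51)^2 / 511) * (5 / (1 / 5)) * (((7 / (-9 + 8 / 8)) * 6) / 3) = -2275875 / 146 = -15588.18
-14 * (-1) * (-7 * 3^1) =-294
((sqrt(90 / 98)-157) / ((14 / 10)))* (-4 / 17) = 3140 / 119-60* sqrt(5) / 833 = 26.23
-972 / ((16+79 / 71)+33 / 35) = -201285 / 3739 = -53.83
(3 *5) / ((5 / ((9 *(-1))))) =-27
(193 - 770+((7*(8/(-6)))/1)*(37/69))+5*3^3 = -92530/207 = -447.00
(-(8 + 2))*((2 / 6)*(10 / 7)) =-100 / 21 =-4.76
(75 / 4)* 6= 225 / 2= 112.50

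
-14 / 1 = -14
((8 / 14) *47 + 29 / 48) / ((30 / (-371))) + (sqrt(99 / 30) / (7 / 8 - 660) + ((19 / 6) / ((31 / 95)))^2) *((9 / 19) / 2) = -439093291 / 1383840 - 18 *sqrt(330) / 500935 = -317.30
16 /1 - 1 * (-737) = 753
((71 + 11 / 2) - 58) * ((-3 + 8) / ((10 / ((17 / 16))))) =629 / 64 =9.83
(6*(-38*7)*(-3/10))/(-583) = -2394/2915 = -0.82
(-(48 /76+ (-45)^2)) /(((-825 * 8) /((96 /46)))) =76974 /120175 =0.64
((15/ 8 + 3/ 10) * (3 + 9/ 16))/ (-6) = -1653/ 1280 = -1.29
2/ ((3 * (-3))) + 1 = 7/ 9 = 0.78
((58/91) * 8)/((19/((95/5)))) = 464/91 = 5.10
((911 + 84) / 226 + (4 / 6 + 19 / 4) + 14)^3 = 13514.13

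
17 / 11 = 1.55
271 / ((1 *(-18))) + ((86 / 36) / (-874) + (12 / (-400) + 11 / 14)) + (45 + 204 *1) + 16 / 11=3575824951 / 15142050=236.15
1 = 1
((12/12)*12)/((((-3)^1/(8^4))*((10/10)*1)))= -16384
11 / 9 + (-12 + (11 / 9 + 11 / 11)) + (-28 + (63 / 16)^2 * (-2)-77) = -166537 / 1152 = -144.56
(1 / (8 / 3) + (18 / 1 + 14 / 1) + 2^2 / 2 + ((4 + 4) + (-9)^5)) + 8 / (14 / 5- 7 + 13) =-5192503 / 88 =-59005.72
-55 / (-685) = 11 / 137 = 0.08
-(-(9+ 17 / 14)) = 143 / 14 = 10.21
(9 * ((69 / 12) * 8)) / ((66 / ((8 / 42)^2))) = 368 / 1617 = 0.23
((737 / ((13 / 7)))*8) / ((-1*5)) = -41272 / 65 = -634.95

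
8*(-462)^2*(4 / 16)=426888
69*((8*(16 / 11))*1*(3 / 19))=26496 / 209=126.78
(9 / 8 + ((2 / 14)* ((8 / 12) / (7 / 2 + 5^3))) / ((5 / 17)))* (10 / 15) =243409 / 323820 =0.75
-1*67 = -67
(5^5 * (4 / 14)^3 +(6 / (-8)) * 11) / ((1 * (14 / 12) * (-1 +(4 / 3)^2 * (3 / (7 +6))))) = -10375677 / 110446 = -93.94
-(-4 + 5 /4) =11 /4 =2.75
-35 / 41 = -0.85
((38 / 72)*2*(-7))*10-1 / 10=-73.99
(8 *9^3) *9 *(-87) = -4566456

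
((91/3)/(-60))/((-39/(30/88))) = 7/1584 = 0.00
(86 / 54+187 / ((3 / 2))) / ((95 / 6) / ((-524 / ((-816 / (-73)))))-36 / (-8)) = 65200534 / 2149389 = 30.33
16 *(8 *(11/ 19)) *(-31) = -43648/ 19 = -2297.26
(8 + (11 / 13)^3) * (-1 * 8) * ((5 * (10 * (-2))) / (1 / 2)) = 30251200 / 2197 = 13769.32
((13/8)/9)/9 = 13/648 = 0.02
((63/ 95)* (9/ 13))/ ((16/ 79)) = 44793/ 19760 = 2.27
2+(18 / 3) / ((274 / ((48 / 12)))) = 286 / 137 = 2.09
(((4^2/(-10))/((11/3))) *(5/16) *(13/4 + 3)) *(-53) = 3975/88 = 45.17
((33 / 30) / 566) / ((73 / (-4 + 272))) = 737 / 103295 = 0.01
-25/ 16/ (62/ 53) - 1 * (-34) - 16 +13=29.66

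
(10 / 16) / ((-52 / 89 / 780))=-6675 / 8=-834.38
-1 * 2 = -2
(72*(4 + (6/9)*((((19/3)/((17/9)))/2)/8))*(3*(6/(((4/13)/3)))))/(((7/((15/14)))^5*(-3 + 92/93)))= -125602205259375/57471284260544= -2.19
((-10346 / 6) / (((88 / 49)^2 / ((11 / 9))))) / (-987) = 1774339 / 2680128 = 0.66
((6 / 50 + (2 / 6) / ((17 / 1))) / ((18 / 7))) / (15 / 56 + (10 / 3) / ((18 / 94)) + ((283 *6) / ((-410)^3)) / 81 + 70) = 12022579240 / 19415088708271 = 0.00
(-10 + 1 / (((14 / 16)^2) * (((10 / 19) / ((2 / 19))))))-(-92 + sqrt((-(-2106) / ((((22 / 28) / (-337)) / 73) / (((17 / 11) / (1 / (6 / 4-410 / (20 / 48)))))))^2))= -2968156035176316 / 29645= -100123327211.21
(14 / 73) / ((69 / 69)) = 14 / 73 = 0.19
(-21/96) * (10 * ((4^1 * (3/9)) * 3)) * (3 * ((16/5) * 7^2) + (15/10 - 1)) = -32963/8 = -4120.38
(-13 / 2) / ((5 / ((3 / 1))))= -39 / 10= -3.90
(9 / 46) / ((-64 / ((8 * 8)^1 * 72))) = -324 / 23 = -14.09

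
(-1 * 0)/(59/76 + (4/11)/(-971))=0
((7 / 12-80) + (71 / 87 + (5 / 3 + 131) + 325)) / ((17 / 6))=131915 / 986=133.79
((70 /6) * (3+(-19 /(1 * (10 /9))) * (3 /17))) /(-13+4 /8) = 7 /425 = 0.02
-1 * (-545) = 545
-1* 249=-249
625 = 625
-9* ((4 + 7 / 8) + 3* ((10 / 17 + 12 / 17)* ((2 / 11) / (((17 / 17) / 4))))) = -9423 / 136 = -69.29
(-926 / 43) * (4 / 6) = -1852 / 129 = -14.36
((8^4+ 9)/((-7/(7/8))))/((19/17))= -69785/152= -459.11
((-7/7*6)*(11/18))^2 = 13.44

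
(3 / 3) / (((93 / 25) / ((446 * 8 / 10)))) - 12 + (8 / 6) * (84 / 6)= 3180 / 31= 102.58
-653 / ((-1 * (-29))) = -653 / 29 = -22.52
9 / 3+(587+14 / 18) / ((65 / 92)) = 834.93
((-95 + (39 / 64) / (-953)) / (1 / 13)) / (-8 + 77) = -17.90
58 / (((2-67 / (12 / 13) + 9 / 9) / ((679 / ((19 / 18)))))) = -8506512 / 15865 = -536.18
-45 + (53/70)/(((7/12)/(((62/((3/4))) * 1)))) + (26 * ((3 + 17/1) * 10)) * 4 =5111263/245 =20862.30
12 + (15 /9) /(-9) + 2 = 373 /27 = 13.81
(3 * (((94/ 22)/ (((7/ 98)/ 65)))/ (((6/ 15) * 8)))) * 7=2245425/ 88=25516.19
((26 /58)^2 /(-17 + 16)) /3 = -169 /2523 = -0.07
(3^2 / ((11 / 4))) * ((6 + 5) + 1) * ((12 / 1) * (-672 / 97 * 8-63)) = -59548608 / 1067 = -55809.38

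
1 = 1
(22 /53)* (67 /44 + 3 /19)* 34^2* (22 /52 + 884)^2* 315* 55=3719754159679490625 /340366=10928688998547.12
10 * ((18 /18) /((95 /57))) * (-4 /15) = -8 /5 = -1.60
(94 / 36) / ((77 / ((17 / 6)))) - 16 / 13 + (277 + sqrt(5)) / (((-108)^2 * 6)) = -1.13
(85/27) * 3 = 85/9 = 9.44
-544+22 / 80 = -21749 / 40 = -543.72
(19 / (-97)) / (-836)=1 / 4268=0.00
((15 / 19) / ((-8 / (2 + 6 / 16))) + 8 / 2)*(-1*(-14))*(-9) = -15183 / 32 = -474.47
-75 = -75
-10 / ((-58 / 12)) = 60 / 29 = 2.07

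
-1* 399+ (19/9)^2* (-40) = -46759/81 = -577.27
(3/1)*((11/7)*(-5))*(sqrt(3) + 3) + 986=6407/7-165*sqrt(3)/7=874.46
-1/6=-0.17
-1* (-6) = 6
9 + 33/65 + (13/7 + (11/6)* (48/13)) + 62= 80.13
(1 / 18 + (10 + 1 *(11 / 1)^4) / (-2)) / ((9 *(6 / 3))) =-65929 / 162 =-406.97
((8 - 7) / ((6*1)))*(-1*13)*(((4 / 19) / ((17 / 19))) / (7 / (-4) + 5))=-8 / 51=-0.16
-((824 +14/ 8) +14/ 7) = -3311/ 4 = -827.75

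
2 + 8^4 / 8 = 514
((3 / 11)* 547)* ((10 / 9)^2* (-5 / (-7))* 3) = 273500 / 693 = 394.66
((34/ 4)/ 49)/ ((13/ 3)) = 51/ 1274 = 0.04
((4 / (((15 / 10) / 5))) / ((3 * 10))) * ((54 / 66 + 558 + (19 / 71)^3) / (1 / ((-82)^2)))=59175351827936 / 35433189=1670054.36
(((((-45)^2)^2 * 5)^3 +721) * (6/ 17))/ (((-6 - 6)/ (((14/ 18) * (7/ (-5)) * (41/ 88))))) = 509285366992123772158871/ 3960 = 128607415907101962666.38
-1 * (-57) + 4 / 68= 970 / 17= 57.06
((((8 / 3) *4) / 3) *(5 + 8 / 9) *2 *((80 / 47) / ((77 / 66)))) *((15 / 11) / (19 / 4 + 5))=10854400 / 1270269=8.54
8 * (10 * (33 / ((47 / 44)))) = 116160 / 47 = 2471.49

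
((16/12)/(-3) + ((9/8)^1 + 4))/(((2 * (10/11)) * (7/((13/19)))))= 48191/191520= 0.25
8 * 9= 72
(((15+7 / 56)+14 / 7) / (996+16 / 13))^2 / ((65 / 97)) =23667709 / 53780894720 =0.00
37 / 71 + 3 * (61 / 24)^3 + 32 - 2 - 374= -96259645 / 327168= -294.22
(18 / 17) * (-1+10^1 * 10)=1782 / 17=104.82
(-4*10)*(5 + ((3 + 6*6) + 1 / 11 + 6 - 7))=-18960 / 11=-1723.64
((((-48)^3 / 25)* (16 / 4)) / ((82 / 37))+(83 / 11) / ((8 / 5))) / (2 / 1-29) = 719749729 / 2435400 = 295.54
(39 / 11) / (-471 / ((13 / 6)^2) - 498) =-2197 / 370766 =-0.01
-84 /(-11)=84 /11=7.64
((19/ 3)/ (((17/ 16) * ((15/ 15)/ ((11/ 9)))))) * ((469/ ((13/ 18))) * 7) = 21956704/ 663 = 33117.20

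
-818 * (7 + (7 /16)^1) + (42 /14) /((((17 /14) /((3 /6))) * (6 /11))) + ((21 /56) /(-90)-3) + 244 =-23829707 /4080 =-5840.61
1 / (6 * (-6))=-1 / 36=-0.03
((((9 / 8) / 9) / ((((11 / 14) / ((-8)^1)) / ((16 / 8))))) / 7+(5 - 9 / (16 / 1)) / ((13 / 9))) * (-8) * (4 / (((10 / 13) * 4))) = -28.17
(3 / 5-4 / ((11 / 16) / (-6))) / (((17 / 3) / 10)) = 11718 / 187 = 62.66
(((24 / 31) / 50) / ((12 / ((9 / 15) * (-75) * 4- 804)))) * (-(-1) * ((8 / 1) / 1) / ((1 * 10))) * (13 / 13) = -3936 / 3875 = -1.02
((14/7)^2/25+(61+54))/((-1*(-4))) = 2879/100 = 28.79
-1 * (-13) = 13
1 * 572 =572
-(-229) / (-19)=-229 / 19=-12.05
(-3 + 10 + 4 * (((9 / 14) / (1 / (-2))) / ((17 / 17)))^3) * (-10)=5150 / 343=15.01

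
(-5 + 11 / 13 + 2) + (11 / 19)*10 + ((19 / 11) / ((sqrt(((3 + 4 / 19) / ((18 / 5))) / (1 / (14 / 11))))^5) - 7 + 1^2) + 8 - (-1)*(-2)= 4.89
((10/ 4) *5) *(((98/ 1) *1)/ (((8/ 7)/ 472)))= 505925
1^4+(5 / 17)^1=22 / 17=1.29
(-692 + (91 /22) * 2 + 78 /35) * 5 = -262377 /77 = -3407.49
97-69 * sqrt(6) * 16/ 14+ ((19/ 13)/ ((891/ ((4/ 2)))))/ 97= 108984485/ 1123551-552 * sqrt(6)/ 7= -96.16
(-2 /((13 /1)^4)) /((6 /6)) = -2 /28561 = -0.00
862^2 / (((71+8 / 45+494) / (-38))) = -1270605240 / 25433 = -49958.92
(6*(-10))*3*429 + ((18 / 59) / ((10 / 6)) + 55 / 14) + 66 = -318629039 / 4130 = -77149.89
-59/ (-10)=59/ 10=5.90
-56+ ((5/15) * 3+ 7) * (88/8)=32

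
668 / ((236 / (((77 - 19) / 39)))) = 9686 / 2301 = 4.21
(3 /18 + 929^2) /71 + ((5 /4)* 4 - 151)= 5116051 /426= 12009.51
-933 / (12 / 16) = -1244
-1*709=-709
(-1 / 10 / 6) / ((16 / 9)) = -3 / 320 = -0.01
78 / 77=1.01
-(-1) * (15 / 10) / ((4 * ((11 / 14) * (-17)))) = -0.03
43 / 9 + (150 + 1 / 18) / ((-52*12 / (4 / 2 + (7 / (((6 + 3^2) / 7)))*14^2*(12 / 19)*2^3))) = -137584673 / 177840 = -773.64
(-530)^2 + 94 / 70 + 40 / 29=285116263 / 1015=280902.72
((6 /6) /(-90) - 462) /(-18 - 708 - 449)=41581 /105750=0.39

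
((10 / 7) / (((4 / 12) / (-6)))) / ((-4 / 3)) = 135 / 7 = 19.29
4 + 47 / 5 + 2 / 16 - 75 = -2459 / 40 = -61.48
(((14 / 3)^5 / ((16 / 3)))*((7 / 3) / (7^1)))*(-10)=-336140 / 243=-1383.29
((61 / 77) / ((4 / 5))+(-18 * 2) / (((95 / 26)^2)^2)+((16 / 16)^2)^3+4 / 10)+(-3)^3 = -622446397263 / 25086792500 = -24.81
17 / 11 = 1.55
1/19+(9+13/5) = 1107/95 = 11.65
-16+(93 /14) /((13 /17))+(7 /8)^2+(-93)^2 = 50333643 /5824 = 8642.45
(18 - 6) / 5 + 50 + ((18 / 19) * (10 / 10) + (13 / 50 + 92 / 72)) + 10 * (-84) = -3356366 / 4275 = -785.11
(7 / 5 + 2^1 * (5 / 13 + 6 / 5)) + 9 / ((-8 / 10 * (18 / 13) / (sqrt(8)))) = 297 / 65 - 65 * sqrt(2) / 4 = -18.41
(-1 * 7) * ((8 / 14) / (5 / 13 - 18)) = 52 / 229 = 0.23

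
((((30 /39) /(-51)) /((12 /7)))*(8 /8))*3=-35 /1326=-0.03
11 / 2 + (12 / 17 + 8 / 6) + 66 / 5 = 10577 / 510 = 20.74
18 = 18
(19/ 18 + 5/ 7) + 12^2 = 18367/ 126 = 145.77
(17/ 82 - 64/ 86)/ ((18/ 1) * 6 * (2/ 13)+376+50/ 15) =-73827/ 54448492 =-0.00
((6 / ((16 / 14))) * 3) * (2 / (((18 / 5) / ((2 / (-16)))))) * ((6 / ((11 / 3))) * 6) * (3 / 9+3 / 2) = -315 / 16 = -19.69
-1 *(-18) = 18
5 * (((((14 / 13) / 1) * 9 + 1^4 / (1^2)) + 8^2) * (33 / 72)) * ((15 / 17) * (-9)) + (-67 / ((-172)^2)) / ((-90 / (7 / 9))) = -7198571996851 / 5295831840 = -1359.29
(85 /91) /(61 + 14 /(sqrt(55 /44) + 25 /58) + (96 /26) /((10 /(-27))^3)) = -53608883750 /279780534187 -2904078125* sqrt(5) /39968647741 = -0.35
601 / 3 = 200.33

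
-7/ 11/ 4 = -7/ 44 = -0.16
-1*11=-11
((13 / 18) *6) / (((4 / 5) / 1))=65 / 12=5.42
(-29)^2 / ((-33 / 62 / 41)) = -2137822 / 33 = -64782.48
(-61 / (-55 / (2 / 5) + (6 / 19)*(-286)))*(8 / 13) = 18544 / 112541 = 0.16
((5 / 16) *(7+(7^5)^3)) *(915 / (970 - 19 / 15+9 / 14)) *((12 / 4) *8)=6841829581026693750 / 203569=33609388369676.59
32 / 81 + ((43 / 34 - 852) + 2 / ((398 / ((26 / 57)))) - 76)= -9645840253 / 10412874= -926.34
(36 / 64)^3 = 729 / 4096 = 0.18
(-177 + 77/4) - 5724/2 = -12079/4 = -3019.75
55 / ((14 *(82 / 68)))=935 / 287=3.26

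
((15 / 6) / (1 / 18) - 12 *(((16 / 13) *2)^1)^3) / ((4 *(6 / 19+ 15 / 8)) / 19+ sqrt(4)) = -212521422 / 3904069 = -54.44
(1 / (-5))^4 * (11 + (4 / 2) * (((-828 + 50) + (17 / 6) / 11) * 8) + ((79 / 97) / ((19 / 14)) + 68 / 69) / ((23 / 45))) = -79981263817 / 4021656375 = -19.89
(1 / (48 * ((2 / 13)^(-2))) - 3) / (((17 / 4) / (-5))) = 30415 / 8619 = 3.53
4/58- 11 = -317/29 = -10.93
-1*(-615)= 615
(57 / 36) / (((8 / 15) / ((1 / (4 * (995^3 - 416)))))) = 0.00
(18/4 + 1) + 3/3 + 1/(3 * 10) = 98/15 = 6.53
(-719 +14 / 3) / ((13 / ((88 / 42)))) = -94292 / 819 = -115.13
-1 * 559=-559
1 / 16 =0.06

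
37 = 37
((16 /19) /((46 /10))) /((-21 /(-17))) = 1360 /9177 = 0.15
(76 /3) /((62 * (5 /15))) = 38 /31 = 1.23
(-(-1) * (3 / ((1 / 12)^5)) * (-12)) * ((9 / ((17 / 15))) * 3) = -3627970560 / 17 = -213410032.94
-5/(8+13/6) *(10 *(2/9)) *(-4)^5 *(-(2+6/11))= -5734400/2013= -2848.68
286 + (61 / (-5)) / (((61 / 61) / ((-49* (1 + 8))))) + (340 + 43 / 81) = 2432726 / 405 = 6006.73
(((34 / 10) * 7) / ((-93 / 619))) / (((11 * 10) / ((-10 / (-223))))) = -73661 / 1140645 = -0.06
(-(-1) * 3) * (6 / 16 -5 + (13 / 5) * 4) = 693 / 40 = 17.32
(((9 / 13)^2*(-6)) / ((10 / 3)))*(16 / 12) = -972 / 845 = -1.15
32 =32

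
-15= -15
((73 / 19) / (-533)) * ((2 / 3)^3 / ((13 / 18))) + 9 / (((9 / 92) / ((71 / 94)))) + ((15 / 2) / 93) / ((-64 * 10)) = 10236323110681 / 147314309376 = 69.49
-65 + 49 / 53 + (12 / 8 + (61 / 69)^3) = -2154940211 / 34821954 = -61.88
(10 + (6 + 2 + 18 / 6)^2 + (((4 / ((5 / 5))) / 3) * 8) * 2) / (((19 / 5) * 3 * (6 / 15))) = 11425 / 342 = 33.41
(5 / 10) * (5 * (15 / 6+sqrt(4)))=45 / 4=11.25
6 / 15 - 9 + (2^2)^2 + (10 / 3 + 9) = 296 / 15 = 19.73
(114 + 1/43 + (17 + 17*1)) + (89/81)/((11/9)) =148.92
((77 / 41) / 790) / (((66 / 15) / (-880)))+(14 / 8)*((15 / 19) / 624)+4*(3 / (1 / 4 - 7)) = -1037312387 / 460819008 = -2.25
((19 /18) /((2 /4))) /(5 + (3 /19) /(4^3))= 23104 /54747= 0.42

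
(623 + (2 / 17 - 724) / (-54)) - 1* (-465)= 168515 / 153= 1101.41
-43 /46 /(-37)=43 /1702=0.03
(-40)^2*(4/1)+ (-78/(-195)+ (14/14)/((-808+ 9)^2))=20430108807/3192005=6400.40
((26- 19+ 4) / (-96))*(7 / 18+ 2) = -473 / 1728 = -0.27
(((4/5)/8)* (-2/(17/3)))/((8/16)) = -6/85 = -0.07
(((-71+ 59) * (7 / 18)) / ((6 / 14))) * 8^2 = -6272 / 9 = -696.89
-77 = -77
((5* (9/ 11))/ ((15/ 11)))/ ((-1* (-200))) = 3/ 200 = 0.02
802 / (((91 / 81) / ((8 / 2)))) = 2855.47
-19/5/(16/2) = -19/40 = -0.48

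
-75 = -75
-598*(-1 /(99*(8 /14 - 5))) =-4186 /3069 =-1.36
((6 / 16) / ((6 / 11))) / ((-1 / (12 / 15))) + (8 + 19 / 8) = 393 / 40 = 9.82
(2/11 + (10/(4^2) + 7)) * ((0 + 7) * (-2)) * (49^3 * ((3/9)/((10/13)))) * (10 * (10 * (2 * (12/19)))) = -147101250660/209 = -703833735.22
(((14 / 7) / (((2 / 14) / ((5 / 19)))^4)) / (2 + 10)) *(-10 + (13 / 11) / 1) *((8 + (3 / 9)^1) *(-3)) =3639015625 / 8601186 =423.08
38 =38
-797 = -797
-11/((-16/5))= 55/16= 3.44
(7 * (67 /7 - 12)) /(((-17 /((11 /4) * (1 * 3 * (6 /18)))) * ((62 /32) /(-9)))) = -396 /31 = -12.77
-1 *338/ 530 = -169/ 265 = -0.64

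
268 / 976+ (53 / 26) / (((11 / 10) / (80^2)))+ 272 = 423324205 / 34892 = 12132.41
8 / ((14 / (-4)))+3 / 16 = -2.10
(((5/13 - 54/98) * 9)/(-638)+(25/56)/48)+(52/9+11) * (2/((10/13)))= 51071231987/1170449280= 43.63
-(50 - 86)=36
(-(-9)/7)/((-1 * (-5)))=9/35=0.26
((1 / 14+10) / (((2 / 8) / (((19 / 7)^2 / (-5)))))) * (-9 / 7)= 916218 / 12005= 76.32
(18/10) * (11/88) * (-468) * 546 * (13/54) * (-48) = 3321864/5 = 664372.80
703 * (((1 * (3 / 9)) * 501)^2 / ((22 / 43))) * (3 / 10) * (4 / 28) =2529169743 / 1540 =1642318.01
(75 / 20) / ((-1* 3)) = -5 / 4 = -1.25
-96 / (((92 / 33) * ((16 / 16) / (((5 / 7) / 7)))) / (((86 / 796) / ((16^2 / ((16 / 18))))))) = -2365 / 1794184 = -0.00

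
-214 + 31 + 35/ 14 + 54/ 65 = -23357/ 130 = -179.67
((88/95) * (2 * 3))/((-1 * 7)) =-528/665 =-0.79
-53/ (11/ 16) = -848/ 11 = -77.09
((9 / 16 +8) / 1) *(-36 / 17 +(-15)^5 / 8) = -1768623831 / 2176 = -812786.69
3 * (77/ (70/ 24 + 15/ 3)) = 29.18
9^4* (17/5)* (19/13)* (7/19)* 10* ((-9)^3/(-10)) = 569173311/65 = 8756512.48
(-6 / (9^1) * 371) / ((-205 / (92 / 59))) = 68264 / 36285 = 1.88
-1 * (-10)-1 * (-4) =14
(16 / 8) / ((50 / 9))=9 / 25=0.36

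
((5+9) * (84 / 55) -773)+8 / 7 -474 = -471423 / 385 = -1224.48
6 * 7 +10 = 52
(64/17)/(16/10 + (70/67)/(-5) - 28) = -10720/75769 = -0.14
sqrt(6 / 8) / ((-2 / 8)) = -2 * sqrt(3) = -3.46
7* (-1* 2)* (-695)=9730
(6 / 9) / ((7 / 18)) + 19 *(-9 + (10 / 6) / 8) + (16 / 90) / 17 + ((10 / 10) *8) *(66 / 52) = -86413421 / 556920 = -155.16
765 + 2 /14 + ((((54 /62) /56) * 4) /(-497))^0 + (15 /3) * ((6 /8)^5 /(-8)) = 43925191 /57344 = 765.99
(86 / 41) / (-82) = -43 / 1681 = -0.03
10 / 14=5 / 7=0.71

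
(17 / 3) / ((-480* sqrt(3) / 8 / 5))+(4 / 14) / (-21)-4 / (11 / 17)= -10018 / 1617-17* sqrt(3) / 108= -6.47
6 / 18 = 1 / 3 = 0.33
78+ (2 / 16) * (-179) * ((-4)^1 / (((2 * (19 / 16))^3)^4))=172644714080328430 / 2213314919066161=78.00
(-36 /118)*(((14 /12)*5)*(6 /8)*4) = -315 /59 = -5.34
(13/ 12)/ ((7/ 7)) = 13/ 12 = 1.08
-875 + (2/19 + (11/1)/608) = -531925/608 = -874.88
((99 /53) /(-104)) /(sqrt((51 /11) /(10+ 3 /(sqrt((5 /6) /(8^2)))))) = -33*sqrt(140250+ 67320*sqrt(30)) /468520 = -0.05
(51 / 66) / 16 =17 / 352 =0.05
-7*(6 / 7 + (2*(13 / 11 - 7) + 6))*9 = 3312 / 11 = 301.09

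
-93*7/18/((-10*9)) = 217/540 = 0.40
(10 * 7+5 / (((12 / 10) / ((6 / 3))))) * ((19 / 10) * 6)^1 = 893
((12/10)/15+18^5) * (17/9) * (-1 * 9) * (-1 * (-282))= -9058589375.52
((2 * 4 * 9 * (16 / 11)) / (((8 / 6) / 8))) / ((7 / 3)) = 20736 / 77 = 269.30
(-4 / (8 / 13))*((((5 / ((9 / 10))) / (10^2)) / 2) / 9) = -13 / 648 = -0.02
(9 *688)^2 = 38340864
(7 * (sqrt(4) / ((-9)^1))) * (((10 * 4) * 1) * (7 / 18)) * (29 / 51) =-56840 / 4131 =-13.76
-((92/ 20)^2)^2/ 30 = -279841/ 18750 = -14.92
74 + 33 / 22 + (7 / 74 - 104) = -1051 / 37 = -28.41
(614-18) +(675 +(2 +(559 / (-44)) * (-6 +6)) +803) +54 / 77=159906 / 77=2076.70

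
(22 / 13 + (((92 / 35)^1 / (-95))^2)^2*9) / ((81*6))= 1344499476445691 / 386114600640234375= 0.00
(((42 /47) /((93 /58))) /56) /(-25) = -29 /72850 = -0.00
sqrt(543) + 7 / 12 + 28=sqrt(543) + 343 / 12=51.89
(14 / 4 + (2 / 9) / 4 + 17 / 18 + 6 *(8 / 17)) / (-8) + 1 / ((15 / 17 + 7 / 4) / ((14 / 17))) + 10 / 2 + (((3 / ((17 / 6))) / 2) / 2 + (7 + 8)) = 957309 / 48688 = 19.66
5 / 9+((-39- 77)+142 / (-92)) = -48433 / 414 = -116.99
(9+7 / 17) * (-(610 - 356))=-40640 / 17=-2390.59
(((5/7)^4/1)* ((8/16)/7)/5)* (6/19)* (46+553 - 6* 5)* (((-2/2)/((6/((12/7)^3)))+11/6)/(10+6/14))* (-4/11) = -290901250/12564795551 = -0.02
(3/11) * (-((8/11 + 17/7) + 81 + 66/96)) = -313581/13552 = -23.14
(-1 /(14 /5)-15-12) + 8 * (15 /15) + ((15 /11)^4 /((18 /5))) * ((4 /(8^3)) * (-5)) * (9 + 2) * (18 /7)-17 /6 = -83188363 /3577728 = -23.25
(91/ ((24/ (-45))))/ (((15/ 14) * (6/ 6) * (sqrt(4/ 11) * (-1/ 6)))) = 1911 * sqrt(11)/ 4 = 1584.52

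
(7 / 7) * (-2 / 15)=-2 / 15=-0.13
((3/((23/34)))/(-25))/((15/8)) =-272/2875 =-0.09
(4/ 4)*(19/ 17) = 19/ 17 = 1.12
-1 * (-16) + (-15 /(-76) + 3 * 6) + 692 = 55191 /76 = 726.20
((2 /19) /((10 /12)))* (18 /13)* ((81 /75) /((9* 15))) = 216 /154375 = 0.00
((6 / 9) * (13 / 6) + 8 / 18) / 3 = 17 / 27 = 0.63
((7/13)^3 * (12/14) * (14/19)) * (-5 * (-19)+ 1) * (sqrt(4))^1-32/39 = 2268064/125229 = 18.11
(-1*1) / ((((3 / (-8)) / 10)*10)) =8 / 3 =2.67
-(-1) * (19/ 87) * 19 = 361/ 87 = 4.15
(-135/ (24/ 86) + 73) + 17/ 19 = -31149/ 76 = -409.86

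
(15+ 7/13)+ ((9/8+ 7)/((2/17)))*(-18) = -127669/104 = -1227.59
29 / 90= 0.32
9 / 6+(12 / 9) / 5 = 53 / 30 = 1.77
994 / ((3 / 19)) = 6295.33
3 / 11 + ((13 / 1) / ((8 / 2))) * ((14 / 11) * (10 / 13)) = 3.45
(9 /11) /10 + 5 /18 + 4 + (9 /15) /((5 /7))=12869 /2475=5.20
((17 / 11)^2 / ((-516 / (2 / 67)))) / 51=-17 / 6274818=-0.00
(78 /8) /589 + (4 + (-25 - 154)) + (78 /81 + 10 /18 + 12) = -10271107 /63612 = -161.46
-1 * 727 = -727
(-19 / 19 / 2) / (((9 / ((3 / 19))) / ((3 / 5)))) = -1 / 190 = -0.01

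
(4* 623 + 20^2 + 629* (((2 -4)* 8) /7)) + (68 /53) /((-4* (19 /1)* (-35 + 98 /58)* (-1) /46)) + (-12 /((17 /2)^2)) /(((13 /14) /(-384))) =1522.95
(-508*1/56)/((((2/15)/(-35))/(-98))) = -466725/2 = -233362.50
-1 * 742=-742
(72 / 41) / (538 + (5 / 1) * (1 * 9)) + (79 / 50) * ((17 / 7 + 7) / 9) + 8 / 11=2.39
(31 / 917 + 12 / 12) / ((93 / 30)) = 9480 / 28427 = 0.33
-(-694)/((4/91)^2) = 2873507/8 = 359188.38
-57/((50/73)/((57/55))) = -237177/2750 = -86.25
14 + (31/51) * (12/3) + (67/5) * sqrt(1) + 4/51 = 29.91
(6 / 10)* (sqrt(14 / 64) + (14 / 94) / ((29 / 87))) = 63 / 235 + 3* sqrt(14) / 40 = 0.55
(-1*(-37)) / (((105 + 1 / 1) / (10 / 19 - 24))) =-8251 / 1007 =-8.19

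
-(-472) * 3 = 1416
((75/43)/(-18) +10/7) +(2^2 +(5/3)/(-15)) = 28285/5418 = 5.22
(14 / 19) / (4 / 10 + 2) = 35 / 114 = 0.31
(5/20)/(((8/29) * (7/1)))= 29/224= 0.13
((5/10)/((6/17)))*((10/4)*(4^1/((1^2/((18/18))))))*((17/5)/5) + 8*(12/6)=769/30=25.63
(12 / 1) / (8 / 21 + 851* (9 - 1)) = 63 / 35744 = 0.00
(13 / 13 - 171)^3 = -4913000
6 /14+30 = 213 /7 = 30.43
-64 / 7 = -9.14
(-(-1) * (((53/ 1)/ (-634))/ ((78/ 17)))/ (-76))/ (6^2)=901/ 135300672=0.00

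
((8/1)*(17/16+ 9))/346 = 161/692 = 0.23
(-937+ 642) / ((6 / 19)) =-5605 / 6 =-934.17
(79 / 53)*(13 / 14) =1027 / 742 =1.38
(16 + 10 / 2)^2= 441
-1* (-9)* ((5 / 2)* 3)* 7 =945 / 2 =472.50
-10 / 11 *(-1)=0.91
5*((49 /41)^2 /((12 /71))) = 852355 /20172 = 42.25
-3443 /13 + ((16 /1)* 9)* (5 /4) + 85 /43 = -46324 /559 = -82.87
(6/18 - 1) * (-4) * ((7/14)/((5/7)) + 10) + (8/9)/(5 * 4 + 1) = 27004/945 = 28.58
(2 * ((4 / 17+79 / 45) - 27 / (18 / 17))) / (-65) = 35969 / 49725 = 0.72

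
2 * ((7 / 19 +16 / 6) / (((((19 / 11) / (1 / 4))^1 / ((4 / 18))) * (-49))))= -0.00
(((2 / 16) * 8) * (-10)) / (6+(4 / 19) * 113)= -0.34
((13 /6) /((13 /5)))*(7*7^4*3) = 84035 /2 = 42017.50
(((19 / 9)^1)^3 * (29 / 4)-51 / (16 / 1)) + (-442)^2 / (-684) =-48887101 / 221616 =-220.59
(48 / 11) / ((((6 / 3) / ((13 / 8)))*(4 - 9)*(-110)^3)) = 39 / 73205000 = 0.00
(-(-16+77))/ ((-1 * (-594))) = -61/ 594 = -0.10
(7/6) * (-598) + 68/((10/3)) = -10159/15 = -677.27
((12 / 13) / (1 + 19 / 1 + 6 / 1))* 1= 0.04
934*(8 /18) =3736 /9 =415.11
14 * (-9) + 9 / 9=-125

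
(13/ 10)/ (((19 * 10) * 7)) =13/ 13300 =0.00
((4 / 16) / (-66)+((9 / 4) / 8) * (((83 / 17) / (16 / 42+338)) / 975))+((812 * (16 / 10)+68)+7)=5179376321167 / 3769022400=1374.20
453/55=8.24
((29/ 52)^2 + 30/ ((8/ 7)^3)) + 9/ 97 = 86036593/ 4196608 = 20.50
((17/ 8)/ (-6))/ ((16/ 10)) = -0.22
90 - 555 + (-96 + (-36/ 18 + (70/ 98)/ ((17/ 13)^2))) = -1138104/ 2023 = -562.58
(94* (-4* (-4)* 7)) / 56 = 188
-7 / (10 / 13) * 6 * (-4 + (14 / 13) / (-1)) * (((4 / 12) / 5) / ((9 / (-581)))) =-89474 / 75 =-1192.99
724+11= 735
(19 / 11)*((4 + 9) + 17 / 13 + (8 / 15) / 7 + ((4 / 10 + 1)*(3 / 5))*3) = 2192011 / 75075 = 29.20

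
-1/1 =-1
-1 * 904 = -904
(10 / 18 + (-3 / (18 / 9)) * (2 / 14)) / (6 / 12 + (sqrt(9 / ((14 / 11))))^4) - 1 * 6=-5.99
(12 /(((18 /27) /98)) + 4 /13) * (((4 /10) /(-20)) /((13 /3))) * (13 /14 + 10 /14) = -13.38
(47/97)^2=0.23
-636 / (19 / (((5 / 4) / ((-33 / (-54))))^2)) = -321975 / 2299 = -140.05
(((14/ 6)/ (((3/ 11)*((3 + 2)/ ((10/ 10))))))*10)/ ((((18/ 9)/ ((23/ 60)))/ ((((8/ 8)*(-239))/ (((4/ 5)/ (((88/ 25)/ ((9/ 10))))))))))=-4655959/ 1215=-3832.07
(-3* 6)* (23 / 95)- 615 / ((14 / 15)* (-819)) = -430061 / 121030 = -3.55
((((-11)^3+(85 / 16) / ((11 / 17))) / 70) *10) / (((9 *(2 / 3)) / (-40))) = 1164055 / 924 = 1259.80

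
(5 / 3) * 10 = 50 / 3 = 16.67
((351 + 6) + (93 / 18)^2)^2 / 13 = 190798969 / 16848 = 11324.73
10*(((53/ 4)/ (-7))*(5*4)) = -2650/ 7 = -378.57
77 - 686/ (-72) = 86.53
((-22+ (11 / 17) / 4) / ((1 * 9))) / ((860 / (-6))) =99 / 5848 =0.02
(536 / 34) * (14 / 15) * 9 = 132.42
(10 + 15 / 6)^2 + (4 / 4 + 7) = 164.25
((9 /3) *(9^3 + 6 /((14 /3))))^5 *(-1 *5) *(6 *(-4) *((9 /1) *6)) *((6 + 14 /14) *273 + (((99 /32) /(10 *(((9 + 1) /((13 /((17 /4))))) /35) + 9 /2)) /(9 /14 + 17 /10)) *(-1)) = 624957901589560808602727.50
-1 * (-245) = 245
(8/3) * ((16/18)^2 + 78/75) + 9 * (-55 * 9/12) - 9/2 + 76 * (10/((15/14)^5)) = 33897889/202500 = 167.40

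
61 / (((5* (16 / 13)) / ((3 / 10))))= 2379 / 800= 2.97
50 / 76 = 25 / 38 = 0.66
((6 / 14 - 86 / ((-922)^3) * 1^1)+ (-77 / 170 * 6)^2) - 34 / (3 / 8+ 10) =7463664360355159 / 1645041093952900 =4.54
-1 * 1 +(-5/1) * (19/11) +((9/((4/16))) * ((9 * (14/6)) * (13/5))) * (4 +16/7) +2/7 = 4753152/385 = 12345.85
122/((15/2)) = 244/15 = 16.27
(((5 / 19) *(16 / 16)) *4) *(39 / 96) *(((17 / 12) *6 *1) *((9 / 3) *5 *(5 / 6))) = 27625 / 608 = 45.44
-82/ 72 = -41/ 36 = -1.14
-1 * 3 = -3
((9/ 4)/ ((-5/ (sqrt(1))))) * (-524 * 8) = 9432/ 5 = 1886.40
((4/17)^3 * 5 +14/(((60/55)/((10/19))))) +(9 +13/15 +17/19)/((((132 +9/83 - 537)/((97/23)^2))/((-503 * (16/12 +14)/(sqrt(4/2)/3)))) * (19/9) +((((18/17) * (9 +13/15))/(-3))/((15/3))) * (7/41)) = -7762464511100853368587817673845/92701152414346051235662056807 - 3141601134660724516105375 * sqrt(2)/1986162435093705233926362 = -85.97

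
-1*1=-1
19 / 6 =3.17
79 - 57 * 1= 22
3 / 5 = 0.60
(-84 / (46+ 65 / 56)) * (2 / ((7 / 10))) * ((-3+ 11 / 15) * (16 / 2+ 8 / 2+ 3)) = 456960 / 2641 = 173.03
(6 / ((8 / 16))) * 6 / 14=36 / 7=5.14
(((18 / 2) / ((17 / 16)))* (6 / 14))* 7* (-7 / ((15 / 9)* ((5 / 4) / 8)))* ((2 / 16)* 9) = -326592 / 425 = -768.45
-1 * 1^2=-1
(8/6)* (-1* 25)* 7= -700/3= -233.33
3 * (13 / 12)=13 / 4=3.25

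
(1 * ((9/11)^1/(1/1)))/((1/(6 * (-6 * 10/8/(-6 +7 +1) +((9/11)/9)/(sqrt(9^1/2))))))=-405/22 +18 * sqrt(2)/121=-18.20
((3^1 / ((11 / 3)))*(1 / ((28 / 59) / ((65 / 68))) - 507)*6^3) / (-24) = 77880933 / 20944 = 3718.53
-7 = -7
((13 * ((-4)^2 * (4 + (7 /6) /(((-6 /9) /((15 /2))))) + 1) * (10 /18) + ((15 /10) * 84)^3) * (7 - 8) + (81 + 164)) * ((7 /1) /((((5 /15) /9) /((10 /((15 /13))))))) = -3274499228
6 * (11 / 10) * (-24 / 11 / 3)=-24 / 5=-4.80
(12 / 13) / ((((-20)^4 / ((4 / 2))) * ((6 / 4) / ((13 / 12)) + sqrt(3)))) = -9 / 610000 + 13 * sqrt(3) / 1220000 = 0.00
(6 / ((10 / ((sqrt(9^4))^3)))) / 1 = 1594323 / 5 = 318864.60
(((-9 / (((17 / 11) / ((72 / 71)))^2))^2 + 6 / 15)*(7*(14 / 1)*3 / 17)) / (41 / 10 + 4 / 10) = 32064849109198472 / 541214297244255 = 59.25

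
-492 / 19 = -25.89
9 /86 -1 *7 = -593 /86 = -6.90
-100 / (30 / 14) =-140 / 3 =-46.67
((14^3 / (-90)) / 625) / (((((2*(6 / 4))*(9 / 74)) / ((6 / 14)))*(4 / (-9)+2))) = -0.04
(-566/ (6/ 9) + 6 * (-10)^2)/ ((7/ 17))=-4233/ 7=-604.71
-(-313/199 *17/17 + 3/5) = 968/995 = 0.97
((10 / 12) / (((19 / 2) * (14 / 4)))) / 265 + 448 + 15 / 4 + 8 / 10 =191401537 / 422940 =452.55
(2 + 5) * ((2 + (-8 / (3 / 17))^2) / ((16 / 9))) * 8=64799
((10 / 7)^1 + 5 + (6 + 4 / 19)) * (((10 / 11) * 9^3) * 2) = 24508980 / 1463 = 16752.55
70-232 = -162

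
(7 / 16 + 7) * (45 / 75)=357 / 80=4.46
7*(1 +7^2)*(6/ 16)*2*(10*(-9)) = -23625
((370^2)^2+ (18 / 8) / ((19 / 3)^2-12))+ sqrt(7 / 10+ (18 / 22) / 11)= sqrt(9370) / 110+ 18966509320081 / 1012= 18741610000.96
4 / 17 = 0.24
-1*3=-3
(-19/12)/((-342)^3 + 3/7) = 133/3360141756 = 0.00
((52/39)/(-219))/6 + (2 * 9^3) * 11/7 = 31610884/13797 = 2291.14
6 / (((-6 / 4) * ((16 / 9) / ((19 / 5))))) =-171 / 20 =-8.55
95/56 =1.70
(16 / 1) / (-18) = -8 / 9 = -0.89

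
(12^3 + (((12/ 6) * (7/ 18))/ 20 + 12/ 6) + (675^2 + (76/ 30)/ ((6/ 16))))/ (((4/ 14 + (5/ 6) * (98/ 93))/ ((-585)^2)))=134485178232.57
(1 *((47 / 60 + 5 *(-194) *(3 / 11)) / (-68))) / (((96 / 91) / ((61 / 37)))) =966334733 / 159413760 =6.06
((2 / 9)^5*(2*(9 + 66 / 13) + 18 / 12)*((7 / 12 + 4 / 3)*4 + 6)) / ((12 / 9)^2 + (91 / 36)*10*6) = 168592 / 117789633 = 0.00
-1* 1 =-1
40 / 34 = 1.18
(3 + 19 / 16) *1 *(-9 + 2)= -469 / 16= -29.31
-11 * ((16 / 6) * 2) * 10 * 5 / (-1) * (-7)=-61600 / 3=-20533.33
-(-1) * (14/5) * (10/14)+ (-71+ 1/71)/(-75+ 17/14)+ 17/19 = 5374505/1393517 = 3.86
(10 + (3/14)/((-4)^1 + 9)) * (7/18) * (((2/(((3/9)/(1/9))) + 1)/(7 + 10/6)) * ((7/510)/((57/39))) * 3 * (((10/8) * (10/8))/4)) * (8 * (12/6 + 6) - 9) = 71225/156672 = 0.45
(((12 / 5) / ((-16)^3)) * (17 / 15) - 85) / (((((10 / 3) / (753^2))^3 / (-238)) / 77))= 98137183981345246103641021593 / 12800000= 7666967498542597351846.96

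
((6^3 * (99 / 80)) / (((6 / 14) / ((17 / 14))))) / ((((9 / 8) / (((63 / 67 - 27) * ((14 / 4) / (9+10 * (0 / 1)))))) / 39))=-89135046 / 335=-266074.76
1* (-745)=-745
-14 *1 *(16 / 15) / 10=-112 / 75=-1.49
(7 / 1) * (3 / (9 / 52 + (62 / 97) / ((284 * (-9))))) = 67685436 / 557041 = 121.51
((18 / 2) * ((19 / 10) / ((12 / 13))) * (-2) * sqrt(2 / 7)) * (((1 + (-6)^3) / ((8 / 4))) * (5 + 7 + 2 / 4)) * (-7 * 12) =-2389725 * sqrt(14) / 4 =-2235383.05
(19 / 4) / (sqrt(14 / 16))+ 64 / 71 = 64 / 71+ 19 * sqrt(14) / 14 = 5.98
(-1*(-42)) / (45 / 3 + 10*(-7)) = -42 / 55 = -0.76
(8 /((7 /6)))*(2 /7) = 96 /49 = 1.96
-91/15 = -6.07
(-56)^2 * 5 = 15680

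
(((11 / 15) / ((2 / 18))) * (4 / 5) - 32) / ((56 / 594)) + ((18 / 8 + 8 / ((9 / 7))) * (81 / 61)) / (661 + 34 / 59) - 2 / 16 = -283.53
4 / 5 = 0.80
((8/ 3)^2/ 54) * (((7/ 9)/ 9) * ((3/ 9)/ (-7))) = -32/ 59049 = -0.00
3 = 3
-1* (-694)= 694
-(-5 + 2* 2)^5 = 1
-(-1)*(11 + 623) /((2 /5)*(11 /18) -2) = -28530 /79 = -361.14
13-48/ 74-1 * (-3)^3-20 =716/ 37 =19.35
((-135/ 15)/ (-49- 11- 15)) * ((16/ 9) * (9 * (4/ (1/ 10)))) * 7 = 2688/ 5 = 537.60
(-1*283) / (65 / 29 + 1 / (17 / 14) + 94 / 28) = -1953266 / 44325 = -44.07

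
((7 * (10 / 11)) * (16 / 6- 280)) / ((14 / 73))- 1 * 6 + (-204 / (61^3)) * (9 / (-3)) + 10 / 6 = -68962028167 / 7490373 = -9206.75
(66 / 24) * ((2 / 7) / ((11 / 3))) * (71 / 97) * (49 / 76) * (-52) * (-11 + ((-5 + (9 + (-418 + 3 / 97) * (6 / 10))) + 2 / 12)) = 4843546799 / 3575420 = 1354.68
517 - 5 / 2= 1029 / 2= 514.50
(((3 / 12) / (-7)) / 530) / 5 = -0.00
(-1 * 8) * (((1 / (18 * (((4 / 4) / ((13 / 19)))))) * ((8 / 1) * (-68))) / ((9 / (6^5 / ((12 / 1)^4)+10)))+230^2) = -651011312 / 1539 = -423009.30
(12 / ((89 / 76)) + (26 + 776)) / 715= 14458 / 12727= 1.14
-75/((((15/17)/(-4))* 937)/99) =33660/937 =35.92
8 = 8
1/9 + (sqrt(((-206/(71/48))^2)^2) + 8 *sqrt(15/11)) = 8 *sqrt(165)/11 + 879957937/45369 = 19404.92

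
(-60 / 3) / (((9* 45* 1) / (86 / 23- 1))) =-28 / 207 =-0.14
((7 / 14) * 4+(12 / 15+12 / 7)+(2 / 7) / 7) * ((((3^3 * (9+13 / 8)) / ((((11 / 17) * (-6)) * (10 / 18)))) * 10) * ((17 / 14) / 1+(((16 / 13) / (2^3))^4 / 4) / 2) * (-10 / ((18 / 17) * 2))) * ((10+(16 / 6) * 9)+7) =1227989667867975 / 862085224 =1424441.15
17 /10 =1.70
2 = 2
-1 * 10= -10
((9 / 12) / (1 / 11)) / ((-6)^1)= -11 / 8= -1.38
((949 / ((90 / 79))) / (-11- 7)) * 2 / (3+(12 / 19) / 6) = -1424449 / 47790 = -29.81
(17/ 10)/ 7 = 17/ 70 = 0.24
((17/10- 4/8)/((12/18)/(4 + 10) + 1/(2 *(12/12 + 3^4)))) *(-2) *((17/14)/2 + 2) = -107748/925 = -116.48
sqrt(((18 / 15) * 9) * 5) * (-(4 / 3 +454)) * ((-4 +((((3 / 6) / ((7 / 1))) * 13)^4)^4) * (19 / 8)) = 104418090521638712130831 * sqrt(6) / 8711813351237484544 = 29359.10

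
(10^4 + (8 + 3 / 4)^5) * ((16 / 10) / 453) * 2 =4184125 / 9664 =432.96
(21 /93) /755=0.00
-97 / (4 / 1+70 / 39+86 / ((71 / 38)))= -268593 / 143498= -1.87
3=3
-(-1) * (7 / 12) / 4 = 7 / 48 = 0.15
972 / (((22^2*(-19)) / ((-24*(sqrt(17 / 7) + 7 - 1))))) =5832*sqrt(119) / 16093 + 34992 / 2299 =19.17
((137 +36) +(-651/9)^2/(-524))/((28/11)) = 8456569/132048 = 64.04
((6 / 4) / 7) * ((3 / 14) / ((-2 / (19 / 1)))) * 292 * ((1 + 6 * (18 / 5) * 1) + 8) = -1909899 / 490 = -3897.75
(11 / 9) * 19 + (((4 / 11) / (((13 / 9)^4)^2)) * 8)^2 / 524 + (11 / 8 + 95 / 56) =34943989131893851269539579 / 1328987352692485541121066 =26.29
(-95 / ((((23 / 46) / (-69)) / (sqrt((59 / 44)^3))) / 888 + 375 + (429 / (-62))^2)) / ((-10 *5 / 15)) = 1046642555246508 *sqrt(649) / 31834353152571585401503015 + 2145489240367870146452286 / 31834353152571585401503015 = 0.07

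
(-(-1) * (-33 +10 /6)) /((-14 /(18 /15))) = 94 /35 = 2.69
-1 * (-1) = 1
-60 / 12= -5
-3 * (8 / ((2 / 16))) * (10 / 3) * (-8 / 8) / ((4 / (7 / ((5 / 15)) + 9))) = 4800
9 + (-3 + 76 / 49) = 370 / 49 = 7.55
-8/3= -2.67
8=8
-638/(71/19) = -12122/71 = -170.73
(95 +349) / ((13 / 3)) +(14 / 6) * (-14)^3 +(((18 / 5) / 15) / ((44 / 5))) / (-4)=-108111637 / 17160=-6300.21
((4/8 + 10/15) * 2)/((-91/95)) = -95/39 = -2.44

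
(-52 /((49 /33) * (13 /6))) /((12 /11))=-726 /49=-14.82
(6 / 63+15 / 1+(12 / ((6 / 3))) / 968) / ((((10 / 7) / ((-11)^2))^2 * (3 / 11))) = 1430075647 / 3600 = 397243.24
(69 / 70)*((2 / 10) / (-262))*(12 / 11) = -207 / 252175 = -0.00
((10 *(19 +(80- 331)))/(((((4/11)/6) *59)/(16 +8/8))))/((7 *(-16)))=81345/826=98.48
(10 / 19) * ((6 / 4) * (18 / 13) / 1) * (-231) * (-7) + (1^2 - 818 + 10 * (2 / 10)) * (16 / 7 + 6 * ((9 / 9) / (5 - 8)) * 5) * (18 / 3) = 68278950 / 1729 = 39490.43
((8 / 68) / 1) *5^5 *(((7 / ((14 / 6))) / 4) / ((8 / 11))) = 103125 / 272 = 379.14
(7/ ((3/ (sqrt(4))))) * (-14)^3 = -38416/ 3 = -12805.33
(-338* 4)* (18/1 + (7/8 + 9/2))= -31603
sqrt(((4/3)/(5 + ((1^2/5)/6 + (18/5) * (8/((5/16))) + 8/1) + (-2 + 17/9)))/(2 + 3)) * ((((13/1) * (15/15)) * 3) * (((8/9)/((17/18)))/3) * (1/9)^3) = 416 * sqrt(1418610)/586027791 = 0.00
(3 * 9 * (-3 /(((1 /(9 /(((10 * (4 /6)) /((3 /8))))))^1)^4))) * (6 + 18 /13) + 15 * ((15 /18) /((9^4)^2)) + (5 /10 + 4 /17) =-7511566856082955171 /194832902983680000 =-38.55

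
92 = 92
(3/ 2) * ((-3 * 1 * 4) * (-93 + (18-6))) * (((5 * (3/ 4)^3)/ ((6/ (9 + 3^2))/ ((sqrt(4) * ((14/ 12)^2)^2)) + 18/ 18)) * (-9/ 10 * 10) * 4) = -2126649735/ 20936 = -101578.61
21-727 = -706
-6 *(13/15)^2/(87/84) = -9464/2175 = -4.35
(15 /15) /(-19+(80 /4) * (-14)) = -1 /299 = -0.00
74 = 74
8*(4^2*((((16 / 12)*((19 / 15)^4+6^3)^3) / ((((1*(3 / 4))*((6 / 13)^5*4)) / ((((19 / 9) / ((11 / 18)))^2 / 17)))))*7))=81356831969406051024168295946944 / 583684530668701171875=139384937744.02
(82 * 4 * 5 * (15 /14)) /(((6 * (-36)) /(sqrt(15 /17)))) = -1025 * sqrt(255) /2142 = -7.64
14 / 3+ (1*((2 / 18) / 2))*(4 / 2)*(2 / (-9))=376 / 81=4.64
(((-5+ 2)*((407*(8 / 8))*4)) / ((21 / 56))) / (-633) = 13024 / 633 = 20.58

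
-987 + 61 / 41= -40406 / 41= -985.51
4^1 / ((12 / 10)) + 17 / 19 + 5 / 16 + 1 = 5053 / 912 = 5.54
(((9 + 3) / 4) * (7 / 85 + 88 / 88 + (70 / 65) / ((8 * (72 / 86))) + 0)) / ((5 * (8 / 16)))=197809 / 132600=1.49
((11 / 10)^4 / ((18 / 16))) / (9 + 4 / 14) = 102487 / 731250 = 0.14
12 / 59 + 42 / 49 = 438 / 413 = 1.06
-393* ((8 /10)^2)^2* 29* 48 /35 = -140046336 /21875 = -6402.12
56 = 56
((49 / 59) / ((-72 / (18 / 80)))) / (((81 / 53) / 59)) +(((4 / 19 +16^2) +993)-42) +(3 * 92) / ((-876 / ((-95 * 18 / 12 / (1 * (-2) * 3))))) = 43127854681 / 35951040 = 1199.63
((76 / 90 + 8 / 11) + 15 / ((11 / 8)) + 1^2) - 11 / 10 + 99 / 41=600547 / 40590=14.80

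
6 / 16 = 3 / 8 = 0.38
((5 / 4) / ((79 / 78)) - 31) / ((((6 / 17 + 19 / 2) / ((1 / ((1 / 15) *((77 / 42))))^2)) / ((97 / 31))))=-12563500140 / 19854043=-632.79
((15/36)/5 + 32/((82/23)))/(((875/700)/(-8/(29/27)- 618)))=-26947022/5945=-4532.72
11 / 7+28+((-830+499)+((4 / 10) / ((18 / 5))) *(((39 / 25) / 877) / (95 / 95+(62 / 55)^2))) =-38132624279 / 126506373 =-301.43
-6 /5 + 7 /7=-1 /5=-0.20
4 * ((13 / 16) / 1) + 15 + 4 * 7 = 185 / 4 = 46.25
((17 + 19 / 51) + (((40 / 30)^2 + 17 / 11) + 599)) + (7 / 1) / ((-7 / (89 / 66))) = 2081357 / 3366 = 618.35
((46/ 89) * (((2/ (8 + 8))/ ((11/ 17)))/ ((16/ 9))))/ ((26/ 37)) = 130203/ 1629056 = 0.08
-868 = -868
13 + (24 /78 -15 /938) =162079 /12194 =13.29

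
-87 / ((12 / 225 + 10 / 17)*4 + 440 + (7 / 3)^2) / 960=-22185 / 109673024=-0.00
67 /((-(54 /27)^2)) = -16.75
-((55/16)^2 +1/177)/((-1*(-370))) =-535681/16765440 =-0.03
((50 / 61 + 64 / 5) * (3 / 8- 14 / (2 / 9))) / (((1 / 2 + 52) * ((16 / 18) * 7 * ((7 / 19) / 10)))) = -59312889 / 836920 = -70.87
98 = 98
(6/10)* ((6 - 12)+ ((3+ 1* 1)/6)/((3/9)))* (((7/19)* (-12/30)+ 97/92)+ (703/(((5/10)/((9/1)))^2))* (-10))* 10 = 119443589238/2185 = 54665258.23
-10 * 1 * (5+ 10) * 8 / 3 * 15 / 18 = -1000 / 3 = -333.33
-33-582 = -615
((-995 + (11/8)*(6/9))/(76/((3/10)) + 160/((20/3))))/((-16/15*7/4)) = 1.92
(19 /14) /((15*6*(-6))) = -19 /7560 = -0.00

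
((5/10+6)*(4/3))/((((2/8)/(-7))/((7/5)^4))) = -1747928/1875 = -932.23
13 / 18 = 0.72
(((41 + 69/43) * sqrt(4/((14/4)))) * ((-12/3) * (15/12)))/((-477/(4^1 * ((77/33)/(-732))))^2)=-128240 * sqrt(14)/2948831129547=-0.00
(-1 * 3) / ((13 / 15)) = -45 / 13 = -3.46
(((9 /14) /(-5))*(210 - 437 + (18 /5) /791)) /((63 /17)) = 15262039 /1937950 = 7.88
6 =6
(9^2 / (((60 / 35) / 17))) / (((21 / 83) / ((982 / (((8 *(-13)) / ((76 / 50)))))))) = -118468971 / 2600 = -45564.99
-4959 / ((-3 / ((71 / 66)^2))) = 2777591 / 1452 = 1912.94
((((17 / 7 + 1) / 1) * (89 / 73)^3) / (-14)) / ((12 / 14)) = -1409938 / 2723119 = -0.52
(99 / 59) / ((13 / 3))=297 / 767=0.39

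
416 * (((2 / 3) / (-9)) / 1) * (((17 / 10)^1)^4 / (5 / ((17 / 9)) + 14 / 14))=-36916282 / 523125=-70.57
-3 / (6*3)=-1 / 6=-0.17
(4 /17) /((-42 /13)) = -26 /357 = -0.07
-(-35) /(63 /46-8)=-322 /61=-5.28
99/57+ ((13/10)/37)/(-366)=4468613/2572980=1.74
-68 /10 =-34 /5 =-6.80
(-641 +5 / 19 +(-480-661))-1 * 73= -35240 / 19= -1854.74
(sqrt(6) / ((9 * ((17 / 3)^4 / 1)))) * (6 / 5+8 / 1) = 414 * sqrt(6) / 417605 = 0.00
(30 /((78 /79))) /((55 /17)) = 1343 /143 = 9.39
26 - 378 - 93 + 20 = -425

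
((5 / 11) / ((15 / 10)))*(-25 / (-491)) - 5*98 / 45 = -528548 / 48609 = -10.87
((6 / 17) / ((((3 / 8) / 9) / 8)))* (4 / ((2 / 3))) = 6912 / 17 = 406.59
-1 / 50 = -0.02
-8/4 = -2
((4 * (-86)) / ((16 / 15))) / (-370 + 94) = 215 / 184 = 1.17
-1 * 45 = -45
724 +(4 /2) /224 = 81089 /112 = 724.01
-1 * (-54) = 54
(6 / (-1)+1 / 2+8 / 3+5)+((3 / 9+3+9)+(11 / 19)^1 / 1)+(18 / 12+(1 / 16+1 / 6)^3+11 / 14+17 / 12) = 276426623 / 14708736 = 18.79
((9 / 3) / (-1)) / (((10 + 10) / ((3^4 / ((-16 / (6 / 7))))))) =729 / 1120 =0.65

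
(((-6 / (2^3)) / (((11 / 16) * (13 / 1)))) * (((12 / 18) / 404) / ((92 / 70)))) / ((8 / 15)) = -525 / 2657512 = -0.00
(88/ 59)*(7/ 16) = 0.65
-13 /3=-4.33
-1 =-1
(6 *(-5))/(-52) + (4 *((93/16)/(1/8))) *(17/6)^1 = 13717/26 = 527.58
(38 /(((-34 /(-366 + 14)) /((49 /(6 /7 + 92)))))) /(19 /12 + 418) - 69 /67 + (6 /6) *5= 4.46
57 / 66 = 19 / 22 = 0.86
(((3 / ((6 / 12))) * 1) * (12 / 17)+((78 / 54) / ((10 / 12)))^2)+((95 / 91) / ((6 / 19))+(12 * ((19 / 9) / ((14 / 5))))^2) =450294233 / 4873050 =92.41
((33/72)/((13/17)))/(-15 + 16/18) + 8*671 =5367.96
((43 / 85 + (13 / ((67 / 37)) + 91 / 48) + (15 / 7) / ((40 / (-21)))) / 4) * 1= 2311483 / 1093440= 2.11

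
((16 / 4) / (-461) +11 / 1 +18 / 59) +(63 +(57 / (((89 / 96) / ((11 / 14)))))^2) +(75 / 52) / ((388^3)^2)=4509985121274640272679973751573 / 1872935095113772997601968128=2407.98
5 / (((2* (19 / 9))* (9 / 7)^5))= 84035 / 249318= 0.34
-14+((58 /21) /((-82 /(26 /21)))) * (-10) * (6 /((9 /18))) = -54218 /6027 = -9.00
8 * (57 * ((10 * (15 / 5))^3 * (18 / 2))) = 110808000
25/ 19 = 1.32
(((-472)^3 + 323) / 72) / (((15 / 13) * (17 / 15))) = -1116828.78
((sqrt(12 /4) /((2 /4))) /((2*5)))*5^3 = 43.30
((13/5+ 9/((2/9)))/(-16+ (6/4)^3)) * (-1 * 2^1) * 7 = 24136/505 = 47.79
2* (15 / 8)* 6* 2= 45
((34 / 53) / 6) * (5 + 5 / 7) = 680 / 1113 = 0.61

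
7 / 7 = 1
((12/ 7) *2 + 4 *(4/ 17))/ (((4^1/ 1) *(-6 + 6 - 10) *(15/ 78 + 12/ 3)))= -338/ 12971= -0.03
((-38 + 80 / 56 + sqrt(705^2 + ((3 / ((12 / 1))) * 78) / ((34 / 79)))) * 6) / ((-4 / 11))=4224 / 7- 33 * sqrt(574613277) / 68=-11029.60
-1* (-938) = 938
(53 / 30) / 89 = 53 / 2670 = 0.02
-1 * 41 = -41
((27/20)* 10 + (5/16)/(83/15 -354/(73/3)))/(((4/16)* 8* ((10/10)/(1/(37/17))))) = 36153237/11687264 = 3.09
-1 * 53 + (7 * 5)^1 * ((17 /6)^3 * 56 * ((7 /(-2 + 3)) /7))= 1202254 /27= 44527.93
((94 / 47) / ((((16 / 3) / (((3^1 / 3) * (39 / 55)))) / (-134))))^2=61449921 / 48400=1269.63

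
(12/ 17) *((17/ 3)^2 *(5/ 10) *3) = 34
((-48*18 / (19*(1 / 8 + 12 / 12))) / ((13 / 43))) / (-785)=33024 / 193895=0.17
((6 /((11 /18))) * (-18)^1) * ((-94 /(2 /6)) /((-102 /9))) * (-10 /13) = 8223120 /2431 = 3382.61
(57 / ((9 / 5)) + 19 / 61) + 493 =96071 / 183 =524.98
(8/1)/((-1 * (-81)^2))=-8/6561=-0.00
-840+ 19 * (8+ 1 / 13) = -8925 / 13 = -686.54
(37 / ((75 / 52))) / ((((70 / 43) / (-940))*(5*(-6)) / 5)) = 3888404 / 1575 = 2468.83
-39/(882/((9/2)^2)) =-351/392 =-0.90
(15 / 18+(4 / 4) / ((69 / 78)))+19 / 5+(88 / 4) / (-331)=5.70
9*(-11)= -99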